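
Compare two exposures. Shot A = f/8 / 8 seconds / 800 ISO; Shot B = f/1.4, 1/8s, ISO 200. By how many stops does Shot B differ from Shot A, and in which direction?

Aperture: f/8 → f/5.6 → f/4 → f/2.8 → f/2 → f/1.4 — 5 stops larger aperture (brighter).
Shutter speed: 8 → 4 → 2 → 1 → 1/2 → 1/4 → 1/8 — 6 stops faster (darker).
ISO: 800 → 400 → 200 — 2 stops lower (darker).
Net: +5 −6 −2 = −3 stops.

3 stops darker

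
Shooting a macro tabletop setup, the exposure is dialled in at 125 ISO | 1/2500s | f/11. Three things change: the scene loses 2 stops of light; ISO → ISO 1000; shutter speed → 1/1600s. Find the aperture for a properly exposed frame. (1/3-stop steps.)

f/20

Scene light: 2 stops darker.
ISO: 125 → 160 → 200 → 250 → 320 → 400 → 500 → 640 → 800 → 1000 — 3 stops higher (brighter).
Shutter speed: 1/2500 → 1/2000 → 1/1600 — 2/3 stop longer (brighter).
Net so far: 1 2/3 stops brighter. Aperture: f/11 → f/13 → f/14 → f/16 → f/18 → f/20.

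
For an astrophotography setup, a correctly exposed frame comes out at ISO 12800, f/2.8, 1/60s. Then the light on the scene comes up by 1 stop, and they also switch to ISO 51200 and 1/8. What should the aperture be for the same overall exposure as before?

Scene light: 1 stop brighter.
ISO: 12800 → 25600 → 51200 — 2 stops raised (brighter).
Shutter speed: 1/60 → 1/30 → 1/15 → 1/8 — 3 stops longer (brighter).
Net so far: 6 stops brighter. Aperture: f/2.8 → f/4 → f/5.6 → f/8 → f/11 → f/16 → f/22.

f/22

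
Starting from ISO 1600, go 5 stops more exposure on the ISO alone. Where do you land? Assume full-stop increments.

ISO: 1600 → 3200 → 6400 → 12800 → 25600 → 51200 — 5 stops higher (brighter).

ISO 51200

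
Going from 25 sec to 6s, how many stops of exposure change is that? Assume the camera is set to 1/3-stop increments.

2 stops

25 → 20 → 15 → 13 → 10 → 8 → 6 — count the steps: 6 third-stops = 2 stops.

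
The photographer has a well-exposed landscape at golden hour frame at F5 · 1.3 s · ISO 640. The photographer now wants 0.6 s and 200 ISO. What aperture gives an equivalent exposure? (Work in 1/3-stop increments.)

f/2

Shutter speed: 1.3 → 1 → 0.8 → 0.6 — 1 stop faster (darker).
ISO: 640 → 500 → 400 → 320 → 250 → 200 — 1 2/3 stops dropped (darker).
Net change so far: 2 2/3 stops darker. Offset with the aperture: f/5 → f/4.5 → f/4 → f/3.5 → f/3.2 → f/2.8 → f/2.5 → f/2.2 → f/2.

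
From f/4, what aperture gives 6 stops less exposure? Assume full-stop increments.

Aperture: f/4 → f/5.6 → f/8 → f/11 → f/16 → f/22 → f/32 — 6 stops stopped down (darker).

f/32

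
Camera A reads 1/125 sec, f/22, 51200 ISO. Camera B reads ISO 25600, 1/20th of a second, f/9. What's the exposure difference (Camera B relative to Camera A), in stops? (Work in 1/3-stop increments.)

4 1/3 stops brighter

Aperture: f/22 → f/20 → f/18 → f/16 → f/14 → f/13 → f/11 → f/10 → f/9 — 2 2/3 stops wider (brighter).
Shutter speed: 1/125 → 1/100 → 1/80 → 1/60 → 1/50 → 1/40 → 1/30 → 1/25 → 1/20 — 2 2/3 stops longer (brighter).
ISO: 51200 → 40000 → 32000 → 25600 — 1 stop lower (darker).
Net: +2 2/3 +2 2/3 −1 = +4 1/3 stops.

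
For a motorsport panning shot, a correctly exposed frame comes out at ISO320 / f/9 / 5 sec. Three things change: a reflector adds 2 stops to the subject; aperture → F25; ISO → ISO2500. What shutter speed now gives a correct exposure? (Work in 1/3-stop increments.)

Scene light: 2 stops brighter.
Aperture: f/9 → f/10 → f/11 → f/13 → f/14 → f/16 → f/18 → f/20 → f/22 → f/25 — 3 stops narrower (darker).
ISO: 320 → 400 → 500 → 640 → 800 → 1000 → 1250 → 1600 → 2000 → 2500 — 3 stops raised (brighter).
Net so far: 2 stops brighter. Shutter speed: 5 → 4 → 3.2 → 2.5 → 2 → 1.6 → 1.3.

1.3 s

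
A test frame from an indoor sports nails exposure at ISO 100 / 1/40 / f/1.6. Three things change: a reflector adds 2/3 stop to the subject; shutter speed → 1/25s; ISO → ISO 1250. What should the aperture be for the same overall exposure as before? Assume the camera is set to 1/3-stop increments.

Scene light: 2/3 stop brighter.
Shutter speed: 1/40 → 1/30 → 1/25 — 2/3 stop longer (brighter).
ISO: 100 → 125 → 160 → 200 → 250 → 320 → 400 → 500 → 640 → 800 → 1000 → 1250 — 3 2/3 stops higher (brighter).
Net so far: 5 stops brighter. Aperture: f/1.6 → f/1.8 → f/2 → f/2.2 → f/2.5 → f/2.8 → f/3.2 → f/3.5 → f/4 → f/4.5 → f/5 → f/5.6 → f/6.3 → f/7.1 → f/8 → f/9.

f/9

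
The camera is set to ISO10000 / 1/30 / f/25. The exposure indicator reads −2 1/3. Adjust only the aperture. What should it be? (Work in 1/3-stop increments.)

Underexposed by 2 1/3 stops → need 2 1/3 stops brighter.
Aperture: f/25 → f/22 → f/20 → f/18 → f/16 → f/14 → f/13 → f/11.

f/11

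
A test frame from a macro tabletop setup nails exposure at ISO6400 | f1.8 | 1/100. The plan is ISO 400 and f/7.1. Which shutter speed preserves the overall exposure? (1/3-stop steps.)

2.5 s

ISO: 6400 → 5000 → 4000 → 3200 → 2500 → 2000 → 1600 → 1250 → 1000 → 800 → 640 → 500 → 400 — 4 stops dropped (darker).
Aperture: f/1.8 → f/2 → f/2.2 → f/2.5 → f/2.8 → f/3.2 → f/3.5 → f/4 → f/4.5 → f/5 → f/5.6 → f/6.3 → f/7.1 — 4 stops stopped down (darker).
Net change so far: 8 stops darker. Offset with the shutter speed: 1/100 → 1/80 → 1/60 → 1/50 → 1/40 → 1/30 → 1/25 → 1/20 → 1/15 → 1/13 → 1/10 → 1/8 → 1/6 → 1/5 → 1/4 → 0.3 → 0.4 → 0.5 → 0.6 → 0.8 → 1 → 1.3 → 1.6 → 2 → 2.5.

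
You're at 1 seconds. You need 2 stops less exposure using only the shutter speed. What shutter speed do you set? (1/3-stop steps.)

Shutter speed: 1 → 0.8 → 0.6 → 0.5 → 0.4 → 0.3 → 1/4 — 2 stops shorter (darker).

1/4s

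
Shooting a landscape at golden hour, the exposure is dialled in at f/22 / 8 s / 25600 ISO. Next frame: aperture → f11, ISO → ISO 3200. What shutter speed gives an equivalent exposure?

Aperture: f/22 → f/16 → f/11 — 2 stops opened up (brighter).
ISO: 25600 → 12800 → 6400 → 3200 — 3 stops dropped (darker).
Net change so far: 1 stop darker. Offset with the shutter speed: 8 → 15.

15 s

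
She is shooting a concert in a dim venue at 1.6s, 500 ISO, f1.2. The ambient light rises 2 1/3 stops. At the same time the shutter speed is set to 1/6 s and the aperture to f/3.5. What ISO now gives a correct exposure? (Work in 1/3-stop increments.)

ISO 8000

Scene light: 2 1/3 stops brighter.
Shutter speed: 1.6 → 1.3 → 1 → 0.8 → 0.6 → 0.5 → 0.4 → 0.3 → 1/4 → 1/5 → 1/6 — 3 1/3 stops shorter (darker).
Aperture: f/1.2 → f/1.4 → f/1.6 → f/1.8 → f/2 → f/2.2 → f/2.5 → f/2.8 → f/3.2 → f/3.5 — 3 stops narrower (darker).
Net so far: 4 stops darker. ISO: 500 → 640 → 800 → 1000 → 1250 → 1600 → 2000 → 2500 → 3200 → 4000 → 5000 → 6400 → 8000.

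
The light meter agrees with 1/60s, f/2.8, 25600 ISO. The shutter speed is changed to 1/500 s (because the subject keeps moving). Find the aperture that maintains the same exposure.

f/1.0

Shutter speed: 1/60 → 1/125 → 1/250 → 1/500 — 3 stops shorter (darker).
Need 3 stops brighter from the aperture: f/2.8 → f/2 → f/1.4 → f/1.0.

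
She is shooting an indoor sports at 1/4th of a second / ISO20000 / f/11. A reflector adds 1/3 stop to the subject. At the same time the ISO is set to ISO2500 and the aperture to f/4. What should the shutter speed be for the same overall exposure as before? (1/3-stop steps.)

Scene light: 1/3 stop brighter.
ISO: 20000 → 16000 → 12800 → 10000 → 8000 → 6400 → 5000 → 4000 → 3200 → 2500 — 3 stops lower (darker).
Aperture: f/11 → f/10 → f/9 → f/8 → f/7.1 → f/6.3 → f/5.6 → f/5 → f/4.5 → f/4 — 3 stops larger aperture (brighter).
Net so far: 1/3 stop brighter. Shutter speed: 1/4 → 1/5.

1/5s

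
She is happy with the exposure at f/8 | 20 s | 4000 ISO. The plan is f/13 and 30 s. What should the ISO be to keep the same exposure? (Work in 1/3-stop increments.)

ISO 6400

Aperture: f/8 → f/9 → f/10 → f/11 → f/13 — 1 1/3 stops stopped down (darker).
Shutter speed: 20 → 25 → 30 — 2/3 stop slower (brighter).
Net change so far: 2/3 stop darker. Offset with the ISO: 4000 → 5000 → 6400.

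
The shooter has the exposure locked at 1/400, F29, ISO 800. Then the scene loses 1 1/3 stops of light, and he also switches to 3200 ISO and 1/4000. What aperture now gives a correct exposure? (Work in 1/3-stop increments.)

f/11

Scene light: 1 1/3 stops darker.
ISO: 800 → 1000 → 1250 → 1600 → 2000 → 2500 → 3200 — 2 stops raised (brighter).
Shutter speed: 1/400 → 1/500 → 1/640 → 1/800 → 1/1000 → 1/1250 → 1/1600 → 1/2000 → 1/2500 → 1/3200 → 1/4000 — 3 1/3 stops shorter (darker).
Net so far: 2 2/3 stops darker. Aperture: f/29 → f/25 → f/22 → f/20 → f/18 → f/16 → f/14 → f/13 → f/11.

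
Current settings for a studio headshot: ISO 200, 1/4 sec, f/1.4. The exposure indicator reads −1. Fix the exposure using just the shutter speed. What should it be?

Underexposed by 1 stop → need 1 stop brighter.
Shutter speed: 1/4 → 1/2.

1/2s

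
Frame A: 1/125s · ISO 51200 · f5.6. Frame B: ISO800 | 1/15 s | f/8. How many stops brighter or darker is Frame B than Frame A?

Aperture: f/5.6 → f/8 — 1 stop smaller aperture (darker).
Shutter speed: 1/125 → 1/60 → 1/30 → 1/15 — 3 stops longer (brighter).
ISO: 51200 → 25600 → 12800 → 6400 → 3200 → 1600 → 800 — 6 stops dropped (darker).
Net: −1 +3 −6 = −4 stops.

4 stops darker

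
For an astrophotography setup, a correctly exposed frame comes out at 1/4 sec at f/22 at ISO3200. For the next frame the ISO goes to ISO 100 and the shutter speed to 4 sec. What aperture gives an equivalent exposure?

ISO: 3200 → 1600 → 800 → 400 → 200 → 100 — 5 stops lower (darker).
Shutter speed: 1/4 → 1/2 → 1 → 2 → 4 — 4 stops longer (brighter).
Net change so far: 1 stop darker. Offset with the aperture: f/22 → f/16.

f/16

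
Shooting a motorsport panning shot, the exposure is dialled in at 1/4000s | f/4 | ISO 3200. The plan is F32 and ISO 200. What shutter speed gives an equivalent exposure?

Aperture: f/4 → f/5.6 → f/8 → f/11 → f/16 → f/22 → f/32 — 6 stops smaller aperture (darker).
ISO: 3200 → 1600 → 800 → 400 → 200 — 4 stops dropped (darker).
Net change so far: 10 stops darker. Offset with the shutter speed: 1/4000 → 1/2000 → 1/1000 → 1/500 → 1/250 → 1/125 → 1/60 → 1/30 → 1/15 → 1/8 → 1/4.

1/4s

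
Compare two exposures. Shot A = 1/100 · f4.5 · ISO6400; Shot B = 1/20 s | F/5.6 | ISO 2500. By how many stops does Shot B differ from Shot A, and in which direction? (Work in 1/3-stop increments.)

1/3 stop brighter

Aperture: f/4.5 → f/5 → f/5.6 — 2/3 stop smaller aperture (darker).
Shutter speed: 1/100 → 1/80 → 1/60 → 1/50 → 1/40 → 1/30 → 1/25 → 1/20 — 2 1/3 stops slower (brighter).
ISO: 6400 → 5000 → 4000 → 3200 → 2500 — 1 1/3 stops dropped (darker).
Net: −2/3 +2 1/3 −1 1/3 = +1/3 stops.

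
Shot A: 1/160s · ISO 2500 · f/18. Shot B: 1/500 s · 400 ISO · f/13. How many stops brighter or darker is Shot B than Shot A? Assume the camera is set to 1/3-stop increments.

3 1/3 stops darker

Aperture: f/18 → f/16 → f/14 → f/13 — 1 stop larger aperture (brighter).
Shutter speed: 1/160 → 1/200 → 1/250 → 1/320 → 1/400 → 1/500 — 1 2/3 stops faster (darker).
ISO: 2500 → 2000 → 1600 → 1250 → 1000 → 800 → 640 → 500 → 400 — 2 2/3 stops dropped (darker).
Net: +1 −1 2/3 −2 2/3 = −3 1/3 stops.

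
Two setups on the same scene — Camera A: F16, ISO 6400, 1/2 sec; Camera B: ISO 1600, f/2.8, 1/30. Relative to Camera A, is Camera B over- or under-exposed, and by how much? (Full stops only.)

Aperture: f/16 → f/11 → f/8 → f/5.6 → f/4 → f/2.8 — 5 stops larger aperture (brighter).
Shutter speed: 1/2 → 1/4 → 1/8 → 1/15 → 1/30 — 4 stops faster (darker).
ISO: 6400 → 3200 → 1600 — 2 stops lower (darker).
Net: +5 −4 −2 = −1 stop.

1 stop darker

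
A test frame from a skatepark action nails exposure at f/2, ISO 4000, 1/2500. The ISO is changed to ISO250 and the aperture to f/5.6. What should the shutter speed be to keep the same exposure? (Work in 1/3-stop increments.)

1/20s

ISO: 4000 → 3200 → 2500 → 2000 → 1600 → 1250 → 1000 → 800 → 640 → 500 → 400 → 320 → 250 — 4 stops dropped (darker).
Aperture: f/2 → f/2.2 → f/2.5 → f/2.8 → f/3.2 → f/3.5 → f/4 → f/4.5 → f/5 → f/5.6 — 3 stops narrower (darker).
Net change so far: 7 stops darker. Offset with the shutter speed: 1/2500 → 1/2000 → 1/1600 → 1/1250 → 1/1000 → 1/800 → 1/640 → 1/500 → 1/400 → 1/320 → 1/250 → 1/200 → 1/160 → 1/125 → 1/100 → 1/80 → 1/60 → 1/50 → 1/40 → 1/30 → 1/25 → 1/20.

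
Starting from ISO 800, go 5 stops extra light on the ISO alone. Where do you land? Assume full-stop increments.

ISO 25600

ISO: 800 → 1600 → 3200 → 6400 → 12800 → 25600 — 5 stops raised (brighter).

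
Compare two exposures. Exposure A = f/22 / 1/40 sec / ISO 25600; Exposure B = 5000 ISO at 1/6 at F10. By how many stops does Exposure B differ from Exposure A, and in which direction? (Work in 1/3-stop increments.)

Aperture: f/22 → f/20 → f/18 → f/16 → f/14 → f/13 → f/11 → f/10 — 2 1/3 stops opened up (brighter).
Shutter speed: 1/40 → 1/30 → 1/25 → 1/20 → 1/15 → 1/13 → 1/10 → 1/8 → 1/6 — 2 2/3 stops longer (brighter).
ISO: 25600 → 20000 → 16000 → 12800 → 10000 → 8000 → 6400 → 5000 — 2 1/3 stops dropped (darker).
Net: +2 1/3 +2 2/3 −2 1/3 = +2 2/3 stops.

2 2/3 stops brighter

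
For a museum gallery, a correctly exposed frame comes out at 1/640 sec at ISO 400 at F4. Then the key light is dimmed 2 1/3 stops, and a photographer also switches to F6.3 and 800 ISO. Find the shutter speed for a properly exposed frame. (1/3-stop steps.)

1/100s

Scene light: 2 1/3 stops darker.
Aperture: f/4 → f/4.5 → f/5 → f/5.6 → f/6.3 — 1 1/3 stops narrower (darker).
ISO: 400 → 500 → 640 → 800 — 1 stop raised (brighter).
Net so far: 2 2/3 stops darker. Shutter speed: 1/640 → 1/500 → 1/400 → 1/320 → 1/250 → 1/200 → 1/160 → 1/125 → 1/100.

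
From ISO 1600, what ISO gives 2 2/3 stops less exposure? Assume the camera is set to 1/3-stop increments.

ISO: 1600 → 1250 → 1000 → 800 → 640 → 500 → 400 → 320 → 250 — 2 2/3 stops lower (darker).

ISO 250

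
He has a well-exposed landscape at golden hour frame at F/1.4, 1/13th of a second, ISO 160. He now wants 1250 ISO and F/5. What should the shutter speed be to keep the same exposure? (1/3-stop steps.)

ISO: 160 → 200 → 250 → 320 → 400 → 500 → 640 → 800 → 1000 → 1250 — 3 stops raised (brighter).
Aperture: f/1.4 → f/1.6 → f/1.8 → f/2 → f/2.2 → f/2.5 → f/2.8 → f/3.2 → f/3.5 → f/4 → f/4.5 → f/5 — 3 2/3 stops narrower (darker).
Net change so far: 2/3 stop darker. Offset with the shutter speed: 1/13 → 1/10 → 1/8.

1/8s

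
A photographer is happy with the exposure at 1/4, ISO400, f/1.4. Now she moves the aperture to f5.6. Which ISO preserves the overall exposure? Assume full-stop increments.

ISO 6400

Aperture: f/1.4 → f/2 → f/2.8 → f/4 → f/5.6 — 4 stops smaller aperture (darker).
Need 4 stops brighter from the ISO: 400 → 800 → 1600 → 3200 → 6400.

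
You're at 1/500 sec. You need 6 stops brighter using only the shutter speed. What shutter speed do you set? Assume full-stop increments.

1/8s

Shutter speed: 1/500 → 1/250 → 1/125 → 1/60 → 1/30 → 1/15 → 1/8 — 6 stops longer (brighter).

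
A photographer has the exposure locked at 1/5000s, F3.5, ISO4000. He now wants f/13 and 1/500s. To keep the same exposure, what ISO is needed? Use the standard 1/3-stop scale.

Aperture: f/3.5 → f/4 → f/4.5 → f/5 → f/5.6 → f/6.3 → f/7.1 → f/8 → f/9 → f/10 → f/11 → f/13 — 3 2/3 stops narrower (darker).
Shutter speed: 1/5000 → 1/4000 → 1/3200 → 1/2500 → 1/2000 → 1/1600 → 1/1250 → 1/1000 → 1/800 → 1/640 → 1/500 — 3 1/3 stops slower (brighter).
Net change so far: 1/3 stop darker. Offset with the ISO: 4000 → 5000.

ISO 5000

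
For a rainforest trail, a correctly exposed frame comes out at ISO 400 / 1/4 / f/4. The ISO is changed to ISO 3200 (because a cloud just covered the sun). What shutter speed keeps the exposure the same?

1/30s

ISO: 400 → 800 → 1600 → 3200 — 3 stops higher (brighter).
Need 3 stops darker from the shutter speed: 1/4 → 1/8 → 1/15 → 1/30.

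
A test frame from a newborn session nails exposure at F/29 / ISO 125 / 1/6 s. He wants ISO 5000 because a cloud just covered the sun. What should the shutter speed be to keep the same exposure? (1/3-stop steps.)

1/250s

ISO: 125 → 160 → 200 → 250 → 320 → 400 → 500 → 640 → 800 → 1000 → 1250 → 1600 → 2000 → 2500 → 3200 → 4000 → 5000 — 5 1/3 stops higher (brighter).
Need 5 1/3 stops darker from the shutter speed: 1/6 → 1/8 → 1/10 → 1/13 → 1/15 → 1/20 → 1/25 → 1/30 → 1/40 → 1/50 → 1/60 → 1/80 → 1/100 → 1/125 → 1/160 → 1/200 → 1/250.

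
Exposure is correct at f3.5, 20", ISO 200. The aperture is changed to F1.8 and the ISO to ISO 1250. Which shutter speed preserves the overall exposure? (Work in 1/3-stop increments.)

Aperture: f/3.5 → f/3.2 → f/2.8 → f/2.5 → f/2.2 → f/2 → f/1.8 — 2 stops opened up (brighter).
ISO: 200 → 250 → 320 → 400 → 500 → 640 → 800 → 1000 → 1250 — 2 2/3 stops higher (brighter).
Net change so far: 4 2/3 stops brighter. Offset with the shutter speed: 20 → 15 → 13 → 10 → 8 → 6 → 5 → 4 → 3.2 → 2.5 → 2 → 1.6 → 1.3 → 1 → 0.8.

0.8 s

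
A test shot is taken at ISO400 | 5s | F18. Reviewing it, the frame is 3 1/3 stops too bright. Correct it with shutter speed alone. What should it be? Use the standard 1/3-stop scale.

0.5 s

Overexposed by 3 1/3 stops → need 3 1/3 stops darker.
Shutter speed: 5 → 4 → 3.2 → 2.5 → 2 → 1.6 → 1.3 → 1 → 0.8 → 0.6 → 0.5.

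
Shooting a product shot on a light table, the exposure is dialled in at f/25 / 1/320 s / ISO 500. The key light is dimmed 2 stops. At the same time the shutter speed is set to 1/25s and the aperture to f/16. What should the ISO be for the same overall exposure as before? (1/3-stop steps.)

Scene light: 2 stops darker.
Shutter speed: 1/320 → 1/250 → 1/200 → 1/160 → 1/125 → 1/100 → 1/80 → 1/60 → 1/50 → 1/40 → 1/30 → 1/25 — 3 2/3 stops longer (brighter).
Aperture: f/25 → f/22 → f/20 → f/18 → f/16 — 1 1/3 stops wider (brighter).
Net so far: 3 stops brighter. ISO: 500 → 400 → 320 → 250 → 200 → 160 → 125 → 100 → 80 → 64.

ISO 64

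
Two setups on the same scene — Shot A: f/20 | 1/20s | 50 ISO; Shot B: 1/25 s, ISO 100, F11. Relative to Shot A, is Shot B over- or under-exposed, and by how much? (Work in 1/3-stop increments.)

Aperture: f/20 → f/18 → f/16 → f/14 → f/13 → f/11 — 1 2/3 stops wider (brighter).
Shutter speed: 1/20 → 1/25 — 1/3 stop faster (darker).
ISO: 50 → 64 → 80 → 100 — 1 stop higher (brighter).
Net: +1 2/3 −1/3 +1 = +2 1/3 stops.

2 1/3 stops brighter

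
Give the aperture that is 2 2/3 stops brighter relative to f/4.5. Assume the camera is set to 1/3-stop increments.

Aperture: f/4.5 → f/4 → f/3.5 → f/3.2 → f/2.8 → f/2.5 → f/2.2 → f/2 → f/1.8 — 2 2/3 stops wider (brighter).

f/1.8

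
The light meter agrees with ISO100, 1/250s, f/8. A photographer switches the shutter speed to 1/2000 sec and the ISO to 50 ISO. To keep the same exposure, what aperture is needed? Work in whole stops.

Shutter speed: 1/250 → 1/500 → 1/1000 → 1/2000 — 3 stops shorter (darker).
ISO: 100 → 50 — 1 stop dropped (darker).
Net change so far: 4 stops darker. Offset with the aperture: f/8 → f/5.6 → f/4 → f/2.8 → f/2.

f/2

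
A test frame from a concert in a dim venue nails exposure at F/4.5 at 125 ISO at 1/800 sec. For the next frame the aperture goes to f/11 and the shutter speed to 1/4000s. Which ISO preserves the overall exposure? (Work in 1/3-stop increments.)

ISO 4000

Aperture: f/4.5 → f/5 → f/5.6 → f/6.3 → f/7.1 → f/8 → f/9 → f/10 → f/11 — 2 2/3 stops narrower (darker).
Shutter speed: 1/800 → 1/1000 → 1/1250 → 1/1600 → 1/2000 → 1/2500 → 1/3200 → 1/4000 — 2 1/3 stops shorter (darker).
Net change so far: 5 stops darker. Offset with the ISO: 125 → 160 → 200 → 250 → 320 → 400 → 500 → 640 → 800 → 1000 → 1250 → 1600 → 2000 → 2500 → 3200 → 4000.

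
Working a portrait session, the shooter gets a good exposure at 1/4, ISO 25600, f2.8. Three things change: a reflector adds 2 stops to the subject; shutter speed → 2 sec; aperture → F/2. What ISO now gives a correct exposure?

ISO 400

Scene light: 2 stops brighter.
Shutter speed: 1/4 → 1/2 → 1 → 2 — 3 stops longer (brighter).
Aperture: f/2.8 → f/2 — 1 stop wider (brighter).
Net so far: 6 stops brighter. ISO: 25600 → 12800 → 6400 → 3200 → 1600 → 800 → 400.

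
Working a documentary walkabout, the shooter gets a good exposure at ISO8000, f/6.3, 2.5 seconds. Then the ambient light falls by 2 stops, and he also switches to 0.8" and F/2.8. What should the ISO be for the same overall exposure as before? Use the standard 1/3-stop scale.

ISO 20000

Scene light: 2 stops darker.
Shutter speed: 2.5 → 2 → 1.6 → 1.3 → 1 → 0.8 — 1 2/3 stops shorter (darker).
Aperture: f/6.3 → f/5.6 → f/5 → f/4.5 → f/4 → f/3.5 → f/3.2 → f/2.8 — 2 1/3 stops wider (brighter).
Net so far: 1 1/3 stops darker. ISO: 8000 → 10000 → 12800 → 16000 → 20000.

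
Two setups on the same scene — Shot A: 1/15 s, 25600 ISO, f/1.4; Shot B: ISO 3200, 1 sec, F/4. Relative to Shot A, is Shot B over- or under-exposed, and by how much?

Aperture: f/1.4 → f/2 → f/2.8 → f/4 — 3 stops stopped down (darker).
Shutter speed: 1/15 → 1/8 → 1/4 → 1/2 → 1 — 4 stops longer (brighter).
ISO: 25600 → 12800 → 6400 → 3200 — 3 stops dropped (darker).
Net: −3 +4 −3 = −2 stops.

2 stops darker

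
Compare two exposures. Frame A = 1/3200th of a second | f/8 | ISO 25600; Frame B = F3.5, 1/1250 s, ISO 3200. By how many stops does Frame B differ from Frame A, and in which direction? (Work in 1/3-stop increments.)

2/3 stop brighter

Aperture: f/8 → f/7.1 → f/6.3 → f/5.6 → f/5 → f/4.5 → f/4 → f/3.5 — 2 1/3 stops opened up (brighter).
Shutter speed: 1/3200 → 1/2500 → 1/2000 → 1/1600 → 1/1250 — 1 1/3 stops longer (brighter).
ISO: 25600 → 20000 → 16000 → 12800 → 10000 → 8000 → 6400 → 5000 → 4000 → 3200 — 3 stops dropped (darker).
Net: +2 1/3 +1 1/3 −3 = +2/3 stops.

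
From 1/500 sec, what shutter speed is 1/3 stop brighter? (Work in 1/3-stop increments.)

1/400s

Shutter speed: 1/500 → 1/400 — 1/3 stop longer (brighter).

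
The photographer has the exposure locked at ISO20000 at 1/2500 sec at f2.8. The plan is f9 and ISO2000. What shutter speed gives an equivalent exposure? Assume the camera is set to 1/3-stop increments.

1/25s

Aperture: f/2.8 → f/3.2 → f/3.5 → f/4 → f/4.5 → f/5 → f/5.6 → f/6.3 → f/7.1 → f/8 → f/9 — 3 1/3 stops stopped down (darker).
ISO: 20000 → 16000 → 12800 → 10000 → 8000 → 6400 → 5000 → 4000 → 3200 → 2500 → 2000 — 3 1/3 stops lower (darker).
Net change so far: 6 2/3 stops darker. Offset with the shutter speed: 1/2500 → 1/2000 → 1/1600 → 1/1250 → 1/1000 → 1/800 → 1/640 → 1/500 → 1/400 → 1/320 → 1/250 → 1/200 → 1/160 → 1/125 → 1/100 → 1/80 → 1/60 → 1/50 → 1/40 → 1/30 → 1/25.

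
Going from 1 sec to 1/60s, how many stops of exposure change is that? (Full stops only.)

1 → 1/2 → 1/4 → 1/8 → 1/15 → 1/30 → 1/60 — count the steps: 6 stops.

6 stops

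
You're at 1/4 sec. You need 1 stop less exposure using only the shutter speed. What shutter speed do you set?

1/8s

Shutter speed: 1/4 → 1/8 — 1 stop faster (darker).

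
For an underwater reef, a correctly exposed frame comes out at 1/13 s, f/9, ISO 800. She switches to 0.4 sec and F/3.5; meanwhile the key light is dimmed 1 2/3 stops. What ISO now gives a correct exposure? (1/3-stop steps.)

Scene light: 1 2/3 stops darker.
Shutter speed: 1/13 → 1/10 → 1/8 → 1/6 → 1/5 → 1/4 → 0.3 → 0.4 — 2 1/3 stops longer (brighter).
Aperture: f/9 → f/8 → f/7.1 → f/6.3 → f/5.6 → f/5 → f/4.5 → f/4 → f/3.5 — 2 2/3 stops larger aperture (brighter).
Net so far: 3 1/3 stops brighter. ISO: 800 → 640 → 500 → 400 → 320 → 250 → 200 → 160 → 125 → 100 → 80.

ISO 80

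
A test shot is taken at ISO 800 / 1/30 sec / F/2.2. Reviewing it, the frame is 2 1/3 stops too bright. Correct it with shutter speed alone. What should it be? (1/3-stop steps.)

Overexposed by 2 1/3 stops → need 2 1/3 stops darker.
Shutter speed: 1/30 → 1/40 → 1/50 → 1/60 → 1/80 → 1/100 → 1/125 → 1/160.

1/160s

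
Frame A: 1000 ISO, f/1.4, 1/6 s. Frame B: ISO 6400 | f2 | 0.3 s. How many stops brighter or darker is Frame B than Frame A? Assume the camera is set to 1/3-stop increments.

2 2/3 stops brighter

Aperture: f/1.4 → f/1.6 → f/1.8 → f/2 — 1 stop narrower (darker).
Shutter speed: 1/6 → 1/5 → 1/4 → 0.3 — 1 stop slower (brighter).
ISO: 1000 → 1250 → 1600 → 2000 → 2500 → 3200 → 4000 → 5000 → 6400 — 2 2/3 stops raised (brighter).
Net: −1 +1 +2 2/3 = +2 2/3 stops.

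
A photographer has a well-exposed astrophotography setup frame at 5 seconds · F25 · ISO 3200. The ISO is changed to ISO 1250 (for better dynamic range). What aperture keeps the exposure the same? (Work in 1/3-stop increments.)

ISO: 3200 → 2500 → 2000 → 1600 → 1250 — 1 1/3 stops dropped (darker).
Need 1 1/3 stops brighter from the aperture: f/25 → f/22 → f/20 → f/18 → f/16.

f/16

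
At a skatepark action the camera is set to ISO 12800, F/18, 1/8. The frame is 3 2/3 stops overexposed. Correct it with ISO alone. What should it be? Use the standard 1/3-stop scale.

Overexposed by 3 2/3 stops → need 3 2/3 stops darker.
ISO: 12800 → 10000 → 8000 → 6400 → 5000 → 4000 → 3200 → 2500 → 2000 → 1600 → 1250 → 1000.

ISO 1000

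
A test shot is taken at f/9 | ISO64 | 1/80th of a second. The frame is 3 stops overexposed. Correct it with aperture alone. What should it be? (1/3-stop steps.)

Overexposed by 3 stops → need 3 stops darker.
Aperture: f/9 → f/10 → f/11 → f/13 → f/14 → f/16 → f/18 → f/20 → f/22 → f/25.

f/25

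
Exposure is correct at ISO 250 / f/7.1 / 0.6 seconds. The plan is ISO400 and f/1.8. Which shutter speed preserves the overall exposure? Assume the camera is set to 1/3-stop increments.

ISO: 250 → 320 → 400 — 2/3 stop higher (brighter).
Aperture: f/7.1 → f/6.3 → f/5.6 → f/5 → f/4.5 → f/4 → f/3.5 → f/3.2 → f/2.8 → f/2.5 → f/2.2 → f/2 → f/1.8 — 4 stops opened up (brighter).
Net change so far: 4 2/3 stops brighter. Offset with the shutter speed: 0.6 → 0.5 → 0.4 → 0.3 → 1/4 → 1/5 → 1/6 → 1/8 → 1/10 → 1/13 → 1/15 → 1/20 → 1/25 → 1/30 → 1/40.

1/40s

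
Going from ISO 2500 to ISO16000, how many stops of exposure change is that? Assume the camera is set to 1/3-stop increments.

2500 → 3200 → 4000 → 5000 → 6400 → 8000 → 10000 → 12800 → 16000 — count the steps: 8 third-stops = 2 2/3 stops.

2 2/3 stops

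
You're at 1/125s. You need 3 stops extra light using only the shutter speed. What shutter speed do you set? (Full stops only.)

1/15s

Shutter speed: 1/125 → 1/60 → 1/30 → 1/15 — 3 stops longer (brighter).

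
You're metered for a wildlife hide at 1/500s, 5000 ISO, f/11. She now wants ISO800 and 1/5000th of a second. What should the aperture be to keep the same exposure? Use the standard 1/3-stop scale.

ISO: 5000 → 4000 → 3200 → 2500 → 2000 → 1600 → 1250 → 1000 → 800 — 2 2/3 stops dropped (darker).
Shutter speed: 1/500 → 1/640 → 1/800 → 1/1000 → 1/1250 → 1/1600 → 1/2000 → 1/2500 → 1/3200 → 1/4000 → 1/5000 — 3 1/3 stops shorter (darker).
Net change so far: 6 stops darker. Offset with the aperture: f/11 → f/10 → f/9 → f/8 → f/7.1 → f/6.3 → f/5.6 → f/5 → f/4.5 → f/4 → f/3.5 → f/3.2 → f/2.8 → f/2.5 → f/2.2 → f/2 → f/1.8 → f/1.6 → f/1.4.

f/1.4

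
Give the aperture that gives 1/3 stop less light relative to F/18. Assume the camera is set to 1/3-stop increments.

f/20

Aperture: f/18 → f/20 — 1/3 stop stopped down (darker).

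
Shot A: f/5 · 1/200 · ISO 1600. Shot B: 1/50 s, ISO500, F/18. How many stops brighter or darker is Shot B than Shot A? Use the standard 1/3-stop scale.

Aperture: f/5 → f/5.6 → f/6.3 → f/7.1 → f/8 → f/9 → f/10 → f/11 → f/13 → f/14 → f/16 → f/18 — 3 2/3 stops stopped down (darker).
Shutter speed: 1/200 → 1/160 → 1/125 → 1/100 → 1/80 → 1/60 → 1/50 — 2 stops slower (brighter).
ISO: 1600 → 1250 → 1000 → 800 → 640 → 500 — 1 2/3 stops lower (darker).
Net: −3 2/3 +2 −1 2/3 = −3 1/3 stops.

3 1/3 stops darker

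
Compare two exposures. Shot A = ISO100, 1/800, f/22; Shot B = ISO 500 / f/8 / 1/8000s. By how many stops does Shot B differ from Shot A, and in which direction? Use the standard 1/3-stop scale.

2 stops brighter

Aperture: f/22 → f/20 → f/18 → f/16 → f/14 → f/13 → f/11 → f/10 → f/9 → f/8 — 3 stops larger aperture (brighter).
Shutter speed: 1/800 → 1/1000 → 1/1250 → 1/1600 → 1/2000 → 1/2500 → 1/3200 → 1/4000 → 1/5000 → 1/6400 → 1/8000 — 3 1/3 stops shorter (darker).
ISO: 100 → 125 → 160 → 200 → 250 → 320 → 400 → 500 — 2 1/3 stops higher (brighter).
Net: +3 −3 1/3 +2 1/3 = +2 stops.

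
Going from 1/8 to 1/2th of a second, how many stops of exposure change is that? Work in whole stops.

2 stops

1/8 → 1/4 → 1/2 — count the steps: 2 stops.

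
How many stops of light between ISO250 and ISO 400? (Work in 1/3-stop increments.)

250 → 320 → 400 — count the steps: 2 third-stops = 2/3 stop.

2/3 stop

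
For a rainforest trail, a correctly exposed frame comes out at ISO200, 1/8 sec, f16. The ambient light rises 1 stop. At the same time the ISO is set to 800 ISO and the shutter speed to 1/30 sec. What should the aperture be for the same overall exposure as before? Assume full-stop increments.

f/22

Scene light: 1 stop brighter.
ISO: 200 → 400 → 800 — 2 stops raised (brighter).
Shutter speed: 1/8 → 1/15 → 1/30 — 2 stops shorter (darker).
Net so far: 1 stop brighter. Aperture: f/16 → f/22.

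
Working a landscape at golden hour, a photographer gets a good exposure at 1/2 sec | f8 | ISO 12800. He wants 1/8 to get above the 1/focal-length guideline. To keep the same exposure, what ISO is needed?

ISO 51200

Shutter speed: 1/2 → 1/4 → 1/8 — 2 stops faster (darker).
Need 2 stops brighter from the ISO: 12800 → 25600 → 51200.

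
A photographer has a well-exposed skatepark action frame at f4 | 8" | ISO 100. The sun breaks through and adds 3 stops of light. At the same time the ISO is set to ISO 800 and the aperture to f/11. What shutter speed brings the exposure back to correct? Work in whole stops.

Scene light: 3 stops brighter.
ISO: 100 → 200 → 400 → 800 — 3 stops higher (brighter).
Aperture: f/4 → f/5.6 → f/8 → f/11 — 3 stops smaller aperture (darker).
Net so far: 3 stops brighter. Shutter speed: 8 → 4 → 2 → 1.

1 s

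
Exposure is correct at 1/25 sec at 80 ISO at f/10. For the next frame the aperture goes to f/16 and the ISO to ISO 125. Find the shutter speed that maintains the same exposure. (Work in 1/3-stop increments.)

Aperture: f/10 → f/11 → f/13 → f/14 → f/16 — 1 1/3 stops stopped down (darker).
ISO: 80 → 100 → 125 — 2/3 stop higher (brighter).
Net change so far: 2/3 stop darker. Offset with the shutter speed: 1/25 → 1/20 → 1/15.

1/15s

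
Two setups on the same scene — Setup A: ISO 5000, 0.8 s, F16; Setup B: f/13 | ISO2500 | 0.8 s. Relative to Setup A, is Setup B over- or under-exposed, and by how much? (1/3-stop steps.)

1/3 stop darker

Aperture: f/16 → f/14 → f/13 — 2/3 stop wider (brighter).
Shutter speed: unchanged.
ISO: 5000 → 4000 → 3200 → 2500 — 1 stop dropped (darker).
Net: +2/3 −1 = −1/3 stops.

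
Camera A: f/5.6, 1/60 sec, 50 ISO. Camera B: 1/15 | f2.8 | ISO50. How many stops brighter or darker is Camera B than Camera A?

4 stops brighter

Aperture: f/5.6 → f/4 → f/2.8 — 2 stops wider (brighter).
Shutter speed: 1/60 → 1/30 → 1/15 — 2 stops slower (brighter).
ISO: unchanged.
Net: +2 +2 = +4 stops.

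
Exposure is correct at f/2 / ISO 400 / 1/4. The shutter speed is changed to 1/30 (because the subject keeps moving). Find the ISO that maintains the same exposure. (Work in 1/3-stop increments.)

ISO 3200

Shutter speed: 1/4 → 1/5 → 1/6 → 1/8 → 1/10 → 1/13 → 1/15 → 1/20 → 1/25 → 1/30 — 3 stops faster (darker).
Need 3 stops brighter from the ISO: 400 → 500 → 640 → 800 → 1000 → 1250 → 1600 → 2000 → 2500 → 3200.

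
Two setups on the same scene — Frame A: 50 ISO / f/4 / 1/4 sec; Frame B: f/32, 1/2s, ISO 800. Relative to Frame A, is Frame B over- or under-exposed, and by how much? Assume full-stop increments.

Aperture: f/4 → f/5.6 → f/8 → f/11 → f/16 → f/22 → f/32 — 6 stops narrower (darker).
Shutter speed: 1/4 → 1/2 — 1 stop slower (brighter).
ISO: 50 → 100 → 200 → 400 → 800 — 4 stops higher (brighter).
Net: −6 +1 +4 = −1 stop.

1 stop darker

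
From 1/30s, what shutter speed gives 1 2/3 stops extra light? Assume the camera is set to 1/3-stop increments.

Shutter speed: 1/30 → 1/25 → 1/20 → 1/15 → 1/13 → 1/10 — 1 2/3 stops slower (brighter).

1/10s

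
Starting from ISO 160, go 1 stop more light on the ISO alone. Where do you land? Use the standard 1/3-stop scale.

ISO: 160 → 200 → 250 → 320 — 1 stop higher (brighter).

ISO 320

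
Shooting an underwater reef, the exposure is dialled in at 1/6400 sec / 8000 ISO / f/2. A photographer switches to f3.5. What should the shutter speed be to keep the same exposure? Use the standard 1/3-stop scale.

1/2000s

Aperture: f/2 → f/2.2 → f/2.5 → f/2.8 → f/3.2 → f/3.5 — 1 2/3 stops stopped down (darker).
Need 1 2/3 stops brighter from the shutter speed: 1/6400 → 1/5000 → 1/4000 → 1/3200 → 1/2500 → 1/2000.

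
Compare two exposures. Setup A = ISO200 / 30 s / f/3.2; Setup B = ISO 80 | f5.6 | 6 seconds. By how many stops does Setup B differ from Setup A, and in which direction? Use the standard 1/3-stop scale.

Aperture: f/3.2 → f/3.5 → f/4 → f/4.5 → f/5 → f/5.6 — 1 2/3 stops narrower (darker).
Shutter speed: 30 → 25 → 20 → 15 → 13 → 10 → 8 → 6 — 2 1/3 stops shorter (darker).
ISO: 200 → 160 → 125 → 100 → 80 — 1 1/3 stops lower (darker).
Net: −1 2/3 −2 1/3 −1 1/3 = −5 1/3 stops.

5 1/3 stops darker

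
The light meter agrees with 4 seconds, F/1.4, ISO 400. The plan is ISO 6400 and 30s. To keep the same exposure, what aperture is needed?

f/16

ISO: 400 → 800 → 1600 → 3200 → 6400 — 4 stops higher (brighter).
Shutter speed: 4 → 8 → 15 → 30 — 3 stops longer (brighter).
Net change so far: 7 stops brighter. Offset with the aperture: f/1.4 → f/2 → f/2.8 → f/4 → f/5.6 → f/8 → f/11 → f/16.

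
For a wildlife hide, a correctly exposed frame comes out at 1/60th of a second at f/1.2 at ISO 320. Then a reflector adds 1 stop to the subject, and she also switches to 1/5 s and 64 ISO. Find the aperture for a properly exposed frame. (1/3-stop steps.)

Scene light: 1 stop brighter.
Shutter speed: 1/60 → 1/50 → 1/40 → 1/30 → 1/25 → 1/20 → 1/15 → 1/13 → 1/10 → 1/8 → 1/6 → 1/5 — 3 2/3 stops longer (brighter).
ISO: 320 → 250 → 200 → 160 → 125 → 100 → 80 → 64 — 2 1/3 stops dropped (darker).
Net so far: 2 1/3 stops brighter. Aperture: f/1.2 → f/1.4 → f/1.6 → f/1.8 → f/2 → f/2.2 → f/2.5 → f/2.8.

f/2.8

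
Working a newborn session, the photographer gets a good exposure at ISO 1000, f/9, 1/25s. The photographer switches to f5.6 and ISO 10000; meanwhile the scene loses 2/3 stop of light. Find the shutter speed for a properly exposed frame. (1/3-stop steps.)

Scene light: 2/3 stop darker.
Aperture: f/9 → f/8 → f/7.1 → f/6.3 → f/5.6 — 1 1/3 stops larger aperture (brighter).
ISO: 1000 → 1250 → 1600 → 2000 → 2500 → 3200 → 4000 → 5000 → 6400 → 8000 → 10000 — 3 1/3 stops raised (brighter).
Net so far: 4 stops brighter. Shutter speed: 1/25 → 1/30 → 1/40 → 1/50 → 1/60 → 1/80 → 1/100 → 1/125 → 1/160 → 1/200 → 1/250 → 1/320 → 1/400.

1/400s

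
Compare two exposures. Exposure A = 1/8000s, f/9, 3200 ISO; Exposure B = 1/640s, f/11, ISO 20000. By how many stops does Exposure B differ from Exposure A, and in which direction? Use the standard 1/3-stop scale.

Aperture: f/9 → f/10 → f/11 — 2/3 stop narrower (darker).
Shutter speed: 1/8000 → 1/6400 → 1/5000 → 1/4000 → 1/3200 → 1/2500 → 1/2000 → 1/1600 → 1/1250 → 1/1000 → 1/800 → 1/640 — 3 2/3 stops longer (brighter).
ISO: 3200 → 4000 → 5000 → 6400 → 8000 → 10000 → 12800 → 16000 → 20000 — 2 2/3 stops raised (brighter).
Net: −2/3 +3 2/3 +2 2/3 = +5 2/3 stops.

5 2/3 stops brighter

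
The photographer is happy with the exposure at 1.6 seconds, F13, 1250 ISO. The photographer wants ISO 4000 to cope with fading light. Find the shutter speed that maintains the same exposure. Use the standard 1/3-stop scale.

0.5 s

ISO: 1250 → 1600 → 2000 → 2500 → 3200 → 4000 — 1 2/3 stops higher (brighter).
Need 1 2/3 stops darker from the shutter speed: 1.6 → 1.3 → 1 → 0.8 → 0.6 → 0.5.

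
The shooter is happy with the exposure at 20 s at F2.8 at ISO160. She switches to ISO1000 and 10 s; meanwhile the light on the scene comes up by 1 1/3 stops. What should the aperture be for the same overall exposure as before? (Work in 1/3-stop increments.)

Scene light: 1 1/3 stops brighter.
ISO: 160 → 200 → 250 → 320 → 400 → 500 → 640 → 800 → 1000 — 2 2/3 stops higher (brighter).
Shutter speed: 20 → 15 → 13 → 10 — 1 stop shorter (darker).
Net so far: 3 stops brighter. Aperture: f/2.8 → f/3.2 → f/3.5 → f/4 → f/4.5 → f/5 → f/5.6 → f/6.3 → f/7.1 → f/8.

f/8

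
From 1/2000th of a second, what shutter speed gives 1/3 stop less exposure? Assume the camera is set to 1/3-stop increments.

1/2500s

Shutter speed: 1/2000 → 1/2500 — 1/3 stop faster (darker).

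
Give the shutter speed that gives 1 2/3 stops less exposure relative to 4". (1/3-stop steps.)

Shutter speed: 4 → 3.2 → 2.5 → 2 → 1.6 → 1.3 — 1 2/3 stops faster (darker).

1.3 s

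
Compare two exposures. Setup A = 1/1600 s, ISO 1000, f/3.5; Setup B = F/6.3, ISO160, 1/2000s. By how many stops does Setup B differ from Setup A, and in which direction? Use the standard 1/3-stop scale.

Aperture: f/3.5 → f/4 → f/4.5 → f/5 → f/5.6 → f/6.3 — 1 2/3 stops narrower (darker).
Shutter speed: 1/1600 → 1/2000 — 1/3 stop faster (darker).
ISO: 1000 → 800 → 640 → 500 → 400 → 320 → 250 → 200 → 160 — 2 2/3 stops dropped (darker).
Net: −1 2/3 −1/3 −2 2/3 = −4 2/3 stops.

4 2/3 stops darker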